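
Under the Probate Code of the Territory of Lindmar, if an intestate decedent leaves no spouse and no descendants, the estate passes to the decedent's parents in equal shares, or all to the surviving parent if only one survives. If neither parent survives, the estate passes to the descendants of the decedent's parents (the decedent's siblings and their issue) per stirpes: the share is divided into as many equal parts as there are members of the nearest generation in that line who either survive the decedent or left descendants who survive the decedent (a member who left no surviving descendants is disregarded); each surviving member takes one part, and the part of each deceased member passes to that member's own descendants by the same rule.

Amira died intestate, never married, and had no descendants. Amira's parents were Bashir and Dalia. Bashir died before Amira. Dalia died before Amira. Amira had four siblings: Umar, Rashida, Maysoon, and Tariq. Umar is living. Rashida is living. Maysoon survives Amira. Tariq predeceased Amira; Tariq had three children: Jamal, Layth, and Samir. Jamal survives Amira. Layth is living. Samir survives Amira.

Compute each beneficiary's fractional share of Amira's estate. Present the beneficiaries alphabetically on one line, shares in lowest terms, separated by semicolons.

Neither parent survives and there are no descendants, so the estate passes to Amira's siblings and their issue per stirpes.
The estate is divided into 4 equal shares of 1/4 among Umar, Rashida, Maysoon, Tariq.
Umar is living and takes 1/4.
Rashida is living and takes 1/4.
Maysoon is living and takes 1/4.
Tariq predeceased; the 1/4 allotted to Tariq's branch passes to Tariq's issue by representation.
The 1/4 is divided into 3 equal shares of 1/12 among Jamal, Layth, Samir.
Jamal is living and takes 1/12.
Layth is living and takes 1/12.
Samir is living and takes 1/12.

Jamal 1/12; Layth 1/12; Maysoon 1/4; Rashida 1/4; Samir 1/12; Umar 1/4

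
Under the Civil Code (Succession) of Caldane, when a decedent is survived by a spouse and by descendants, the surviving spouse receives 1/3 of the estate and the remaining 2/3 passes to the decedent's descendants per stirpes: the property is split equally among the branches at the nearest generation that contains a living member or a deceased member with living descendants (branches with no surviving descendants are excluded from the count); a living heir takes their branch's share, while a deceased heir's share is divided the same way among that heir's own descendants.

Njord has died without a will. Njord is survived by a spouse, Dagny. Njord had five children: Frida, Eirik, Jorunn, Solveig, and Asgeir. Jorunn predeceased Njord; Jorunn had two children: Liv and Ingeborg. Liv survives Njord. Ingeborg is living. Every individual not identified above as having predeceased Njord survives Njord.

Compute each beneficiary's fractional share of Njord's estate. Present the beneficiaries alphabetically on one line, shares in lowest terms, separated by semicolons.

Dagny, as surviving spouse, takes 1/3.
The remaining 2/3 passes to Njord's descendants per stirpes.
The 2/3 is divided into 5 equal shares of 2/15 among Frida, Eirik, Jorunn, Solveig, Asgeir.
Frida is living and takes 2/15.
Eirik is living and takes 2/15.
Jorunn predeceased; the 2/15 allotted to Jorunn's branch passes to Jorunn's issue by representation.
The 2/15 is divided into 2 equal shares of 1/15 among Liv, Ingeborg.
Liv is living and takes 1/15.
Ingeborg is living and takes 1/15.
Solveig is living and takes 2/15.
Asgeir is living and takes 2/15.

Asgeir 2/15; Dagny 1/3; Eirik 2/15; Frida 2/15; Ingeborg 1/15; Liv 1/15; Solveig 2/15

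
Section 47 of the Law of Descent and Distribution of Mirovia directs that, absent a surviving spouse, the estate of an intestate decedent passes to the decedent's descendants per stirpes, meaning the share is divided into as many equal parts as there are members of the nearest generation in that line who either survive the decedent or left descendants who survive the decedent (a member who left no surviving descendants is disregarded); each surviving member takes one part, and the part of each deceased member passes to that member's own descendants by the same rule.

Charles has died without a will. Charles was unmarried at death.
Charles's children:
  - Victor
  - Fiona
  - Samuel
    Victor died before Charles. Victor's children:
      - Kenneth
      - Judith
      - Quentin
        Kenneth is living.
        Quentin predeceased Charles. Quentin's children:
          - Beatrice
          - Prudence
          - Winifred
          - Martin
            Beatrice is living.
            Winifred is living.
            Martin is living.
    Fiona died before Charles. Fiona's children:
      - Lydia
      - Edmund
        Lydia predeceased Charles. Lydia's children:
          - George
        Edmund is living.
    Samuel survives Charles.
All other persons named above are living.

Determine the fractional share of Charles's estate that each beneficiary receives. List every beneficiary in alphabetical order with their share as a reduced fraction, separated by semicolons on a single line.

Beatrice 1/36; Edmund 1/6; George 1/6; Judith 1/9; Kenneth 1/9; Martin 1/36; Prudence 1/36; Samuel 1/3; Winifred 1/36

There is no surviving spouse, so the entire estate passes to Charles's descendants per stirpes.
The estate is divided into 3 equal shares of 1/3 among Victor, Fiona, Samuel.
Victor predeceased; the 1/3 allotted to Victor's branch passes to Victor's issue by representation.
The 1/3 is divided into 3 equal shares of 1/9 among Kenneth, Judith, Quentin.
Kenneth is living and takes 1/9.
Judith is living and takes 1/9.
Quentin predeceased; the 1/9 allotted to Quentin's branch passes to Quentin's issue by representation.
The 1/9 is divided into 4 equal shares of 1/36 among Beatrice, Prudence, Winifred, Martin.
Beatrice is living and takes 1/36.
Prudence is living and takes 1/36.
Winifred is living and takes 1/36.
Martin is living and takes 1/36.
Fiona predeceased; the 1/3 allotted to Fiona's branch passes to Fiona's issue by representation.
The 1/3 is divided into 2 equal shares of 1/6 among Lydia, Edmund.
Lydia predeceased; the 1/6 allotted to Lydia's branch passes to Lydia's issue by representation.
George is the sole taker at this level and receives the full 1/6.
Edmund is living and takes 1/6.
Samuel is living and takes 1/3.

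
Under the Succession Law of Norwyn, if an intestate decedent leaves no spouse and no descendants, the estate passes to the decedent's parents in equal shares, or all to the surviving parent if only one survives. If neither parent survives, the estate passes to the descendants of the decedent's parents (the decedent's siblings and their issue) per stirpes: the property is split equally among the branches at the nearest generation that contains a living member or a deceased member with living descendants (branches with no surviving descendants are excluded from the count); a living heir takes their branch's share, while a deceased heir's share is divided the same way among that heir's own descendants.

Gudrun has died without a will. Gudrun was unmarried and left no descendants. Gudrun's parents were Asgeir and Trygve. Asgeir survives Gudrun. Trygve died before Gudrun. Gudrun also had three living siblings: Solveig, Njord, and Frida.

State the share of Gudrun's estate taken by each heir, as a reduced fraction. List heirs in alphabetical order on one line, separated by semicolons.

Asgeir 1

Only one parent, Asgeir, survives, so Asgeir takes the entire estate. The siblings take nothing because a surviving parent has priority.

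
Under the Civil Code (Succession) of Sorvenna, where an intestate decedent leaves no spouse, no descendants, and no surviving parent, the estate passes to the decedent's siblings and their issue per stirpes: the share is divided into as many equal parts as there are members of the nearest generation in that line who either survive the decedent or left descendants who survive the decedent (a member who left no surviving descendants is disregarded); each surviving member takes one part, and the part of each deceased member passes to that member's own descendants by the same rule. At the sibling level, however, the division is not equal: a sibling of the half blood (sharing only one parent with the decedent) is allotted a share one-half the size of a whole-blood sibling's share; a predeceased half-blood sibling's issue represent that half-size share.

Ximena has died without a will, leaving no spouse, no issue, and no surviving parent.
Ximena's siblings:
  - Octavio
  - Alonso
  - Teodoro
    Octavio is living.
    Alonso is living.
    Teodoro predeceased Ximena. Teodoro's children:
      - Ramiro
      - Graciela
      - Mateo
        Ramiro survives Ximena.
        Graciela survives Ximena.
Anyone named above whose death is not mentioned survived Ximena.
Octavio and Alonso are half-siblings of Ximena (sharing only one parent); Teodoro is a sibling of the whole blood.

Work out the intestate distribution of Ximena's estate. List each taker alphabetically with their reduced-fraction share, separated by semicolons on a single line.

No spouse, descendants, or parent survives, so the estate passes to Ximena's siblings per stirpes.
Half-blood siblings count for one-half the weight of whole-blood siblings at the initial division.
Dividing 1 in proportion to weights (total weight 2): Octavio (weight 1/2) → 1/4; Alonso (weight 1/2) → 1/4; Teodoro (weight 1) → 1/2.
Octavio is living and takes 1/4.
Alonso is living and takes 1/4.
Teodoro predeceased; the 1/2 allotted to Teodoro's branch passes to Teodoro's issue by representation.
The 1/2 is divided into 3 equal shares of 1/6 among Ramiro, Graciela, Mateo.
Ramiro is living and takes 1/6.
Graciela is living and takes 1/6.
Mateo is living and takes 1/6.

Alonso 1/4; Graciela 1/6; Mateo 1/6; Octavio 1/4; Ramiro 1/6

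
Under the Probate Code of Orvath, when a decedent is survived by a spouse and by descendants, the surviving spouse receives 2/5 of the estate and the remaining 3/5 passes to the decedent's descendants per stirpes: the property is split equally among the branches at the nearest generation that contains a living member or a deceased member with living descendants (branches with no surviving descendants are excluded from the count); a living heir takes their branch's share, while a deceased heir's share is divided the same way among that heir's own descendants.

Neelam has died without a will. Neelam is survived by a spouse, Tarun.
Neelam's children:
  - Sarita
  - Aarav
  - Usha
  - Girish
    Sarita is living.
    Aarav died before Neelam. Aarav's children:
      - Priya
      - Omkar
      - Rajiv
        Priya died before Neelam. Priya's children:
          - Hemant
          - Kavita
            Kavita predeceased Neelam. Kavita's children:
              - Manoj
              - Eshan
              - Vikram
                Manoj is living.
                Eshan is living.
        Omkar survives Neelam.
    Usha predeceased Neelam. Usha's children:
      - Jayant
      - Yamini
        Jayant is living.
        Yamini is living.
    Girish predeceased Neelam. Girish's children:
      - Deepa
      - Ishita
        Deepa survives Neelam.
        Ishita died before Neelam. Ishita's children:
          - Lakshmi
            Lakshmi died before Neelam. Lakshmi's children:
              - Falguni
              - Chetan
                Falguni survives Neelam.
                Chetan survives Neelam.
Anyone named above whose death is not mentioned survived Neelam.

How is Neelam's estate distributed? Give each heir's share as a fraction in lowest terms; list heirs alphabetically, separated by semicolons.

Tarun, as surviving spouse, takes 2/5.
The remaining 3/5 passes to Neelam's descendants per stirpes.
The 3/5 is divided into 4 equal shares of 3/20 among Sarita, Aarav, Usha, Girish.
Sarita is living and takes 3/20.
Aarav predeceased; the 3/20 allotted to Aarav's branch passes to Aarav's issue by representation.
The 3/20 is divided into 3 equal shares of 1/20 among Priya, Omkar, Rajiv.
Priya predeceased; the 1/20 allotted to Priya's branch passes to Priya's issue by representation.
The 1/20 is divided into 2 equal shares of 1/40 among Hemant, Kavita.
Hemant is living and takes 1/40.
Kavita predeceased; the 1/40 allotted to Kavita's branch passes to Kavita's issue by representation.
The 1/40 is divided into 3 equal shares of 1/120 among Manoj, Eshan, Vikram.
Manoj is living and takes 1/120.
Eshan is living and takes 1/120.
Vikram is living and takes 1/120.
Omkar is living and takes 1/20.
Rajiv is living and takes 1/20.
Usha predeceased; the 3/20 allotted to Usha's branch passes to Usha's issue by representation.
The 3/20 is divided into 2 equal shares of 3/40 among Jayant, Yamini.
Jayant is living and takes 3/40.
Yamini is living and takes 3/40.
Girish predeceased; the 3/20 allotted to Girish's branch passes to Girish's issue by representation.
The 3/20 is divided into 2 equal shares of 3/40 among Deepa, Ishita.
Deepa is living and takes 3/40.
Ishita predeceased; the 3/40 allotted to Ishita's branch passes to Ishita's issue by representation.
Lakshmi's line is the sole branch at this level, so the full 3/40 passes to Lakshmi's issue by representation.
The 3/40 is divided into 2 equal shares of 3/80 among Falguni, Chetan.
Falguni is living and takes 3/80.
Chetan is living and takes 3/80.

Chetan 3/80; Deepa 3/40; Eshan 1/120; Falguni 3/80; Hemant 1/40; Jayant 3/40; Manoj 1/120; Omkar 1/20; Rajiv 1/20; Sarita 3/20; Tarun 2/5; Vikram 1/120; Yamini 3/40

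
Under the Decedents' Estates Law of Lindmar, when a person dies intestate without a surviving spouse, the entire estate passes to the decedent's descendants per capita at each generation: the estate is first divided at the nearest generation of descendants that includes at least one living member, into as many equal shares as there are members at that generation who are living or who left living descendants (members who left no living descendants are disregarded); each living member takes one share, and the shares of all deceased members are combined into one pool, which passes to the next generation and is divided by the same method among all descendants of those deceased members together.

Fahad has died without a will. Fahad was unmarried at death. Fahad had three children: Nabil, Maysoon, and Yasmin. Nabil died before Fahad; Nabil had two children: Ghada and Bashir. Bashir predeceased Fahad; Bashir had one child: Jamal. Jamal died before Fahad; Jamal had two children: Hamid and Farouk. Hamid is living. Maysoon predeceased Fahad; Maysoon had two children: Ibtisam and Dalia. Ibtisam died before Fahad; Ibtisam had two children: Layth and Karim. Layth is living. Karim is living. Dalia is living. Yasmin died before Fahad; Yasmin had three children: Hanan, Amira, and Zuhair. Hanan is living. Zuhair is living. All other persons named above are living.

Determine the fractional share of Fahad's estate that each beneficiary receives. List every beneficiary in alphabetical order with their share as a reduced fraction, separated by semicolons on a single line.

Amira 1/7; Dalia 1/7; Farouk 1/21; Ghada 1/7; Hamid 1/21; Hanan 1/7; Karim 2/21; Layth 2/21; Zuhair 1/7

There is no surviving spouse, so the entire estate passes to Fahad's descendants per capita at each generation.
No one at generation 1 (Nabil, Maysoon, Yasmin) is living; moving to the next generation.
At generation 2 (Ghada, Bashir, Ibtisam, Dalia, Hanan, Amira, Zuhair) there are 7 shares of (1)/7 = 1/7 each.
Living: Ghada, Dalia, Hanan, Amira, and Zuhair — each takes 1/7.
Deceased: Bashir and Ibtisam. Their combined 2/7 is pooled and carried to generation 3.
At generation 3 (Jamal, Layth, Karim) there are 3 shares of (2/7)/3 = 2/21 each.
Living: Layth and Karim — each takes 2/21.
Deceased: Jamal. That 2/21 share is carried to generation 4.
At generation 4 (Hamid, Farouk) there are 2 shares of (2/21)/2 = 1/21 each.
Living: Hamid and Farouk — each takes 1/21.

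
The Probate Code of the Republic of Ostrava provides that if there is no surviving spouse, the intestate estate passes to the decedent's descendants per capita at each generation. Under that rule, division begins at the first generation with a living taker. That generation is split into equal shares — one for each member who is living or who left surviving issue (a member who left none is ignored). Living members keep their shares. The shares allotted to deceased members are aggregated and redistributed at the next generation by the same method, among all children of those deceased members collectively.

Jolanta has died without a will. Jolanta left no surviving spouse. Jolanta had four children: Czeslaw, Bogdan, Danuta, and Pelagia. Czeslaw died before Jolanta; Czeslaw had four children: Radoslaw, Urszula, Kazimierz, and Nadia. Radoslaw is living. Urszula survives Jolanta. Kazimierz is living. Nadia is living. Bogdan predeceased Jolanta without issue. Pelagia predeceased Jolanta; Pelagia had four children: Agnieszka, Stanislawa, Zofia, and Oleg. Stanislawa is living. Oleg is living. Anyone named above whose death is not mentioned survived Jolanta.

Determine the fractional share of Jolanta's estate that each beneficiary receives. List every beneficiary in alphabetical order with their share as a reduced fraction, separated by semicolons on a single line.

Agnieszka 1/12; Danuta 1/3; Kazimierz 1/12; Nadia 1/12; Oleg 1/12; Radoslaw 1/12; Stanislawa 1/12; Urszula 1/12; Zofia 1/12

There is no surviving spouse, so the entire estate passes to Jolanta's descendants per capita at each generation.
At generation 1 (Czeslaw, Danuta, Pelagia) there are 3 shares of (1)/3 = 1/3 each.
Living: Danuta — each takes 1/3.
Deceased: Czeslaw and Pelagia. Their combined 2/3 is pooled and carried to generation 2.
At generation 2 (Radoslaw, Urszula, Kazimierz, Nadia, Agnieszka, Stanislawa, Zofia, Oleg) there are 8 shares of (2/3)/8 = 1/12 each.
Living: Radoslaw, Urszula, Kazimierz, Nadia, Agnieszka, Stanislawa, Zofia, and Oleg — each takes 1/12.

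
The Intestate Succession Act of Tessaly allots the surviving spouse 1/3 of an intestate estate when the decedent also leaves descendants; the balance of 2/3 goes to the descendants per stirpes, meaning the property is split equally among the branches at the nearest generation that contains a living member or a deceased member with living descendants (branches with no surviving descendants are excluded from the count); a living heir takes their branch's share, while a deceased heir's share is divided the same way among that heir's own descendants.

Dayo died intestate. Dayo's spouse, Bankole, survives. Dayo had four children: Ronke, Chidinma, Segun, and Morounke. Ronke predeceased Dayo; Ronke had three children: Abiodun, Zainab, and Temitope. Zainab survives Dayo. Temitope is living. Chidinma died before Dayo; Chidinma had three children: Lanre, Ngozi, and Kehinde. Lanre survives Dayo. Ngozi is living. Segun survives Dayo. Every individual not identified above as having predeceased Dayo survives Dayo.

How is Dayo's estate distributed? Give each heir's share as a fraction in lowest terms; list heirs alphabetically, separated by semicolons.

Abiodun 1/18; Bankole 1/3; Kehinde 1/18; Lanre 1/18; Morounke 1/6; Ngozi 1/18; Segun 1/6; Temitope 1/18; Zainab 1/18

Bankole, as surviving spouse, takes 1/3.
The remaining 2/3 passes to Dayo's descendants per stirpes.
The 2/3 is divided into 4 equal shares of 1/6 among Ronke, Chidinma, Segun, Morounke.
Ronke predeceased; the 1/6 allotted to Ronke's branch passes to Ronke's issue by representation.
The 1/6 is divided into 3 equal shares of 1/18 among Abiodun, Zainab, Temitope.
Abiodun is living and takes 1/18.
Zainab is living and takes 1/18.
Temitope is living and takes 1/18.
Chidinma predeceased; the 1/6 allotted to Chidinma's branch passes to Chidinma's issue by representation.
The 1/6 is divided into 3 equal shares of 1/18 among Lanre, Ngozi, Kehinde.
Lanre is living and takes 1/18.
Ngozi is living and takes 1/18.
Kehinde is living and takes 1/18.
Segun is living and takes 1/6.
Morounke is living and takes 1/6.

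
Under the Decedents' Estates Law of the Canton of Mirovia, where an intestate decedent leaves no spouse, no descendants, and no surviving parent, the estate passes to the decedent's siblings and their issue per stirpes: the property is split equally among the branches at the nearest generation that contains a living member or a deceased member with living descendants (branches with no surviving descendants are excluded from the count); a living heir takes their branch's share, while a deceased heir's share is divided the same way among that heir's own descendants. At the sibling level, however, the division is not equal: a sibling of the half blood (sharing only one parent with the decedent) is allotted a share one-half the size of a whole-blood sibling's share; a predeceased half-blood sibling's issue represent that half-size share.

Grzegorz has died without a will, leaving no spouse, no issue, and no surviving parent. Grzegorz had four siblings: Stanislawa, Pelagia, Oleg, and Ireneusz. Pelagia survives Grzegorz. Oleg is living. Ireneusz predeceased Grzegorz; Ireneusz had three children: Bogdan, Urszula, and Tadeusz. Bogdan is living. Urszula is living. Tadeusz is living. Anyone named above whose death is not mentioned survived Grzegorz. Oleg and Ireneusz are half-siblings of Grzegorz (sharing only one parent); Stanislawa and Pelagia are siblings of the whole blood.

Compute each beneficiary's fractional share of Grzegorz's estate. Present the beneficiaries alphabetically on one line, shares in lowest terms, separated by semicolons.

No spouse, descendants, or parent survives, so the estate passes to Grzegorz's siblings per stirpes.
Half-blood siblings count for one-half the weight of whole-blood siblings at the initial division.
Dividing 1 in proportion to weights (total weight 3): Stanislawa (weight 1) → 1/3; Pelagia (weight 1) → 1/3; Oleg (weight 1/2) → 1/6; Ireneusz (weight 1/2) → 1/6.
Stanislawa is living and takes 1/3.
Pelagia is living and takes 1/3.
Oleg is living and takes 1/6.
Ireneusz predeceased; the 1/6 allotted to Ireneusz's branch passes to Ireneusz's issue by representation.
The 1/6 is divided into 3 equal shares of 1/18 among Bogdan, Urszula, Tadeusz.
Bogdan is living and takes 1/18.
Urszula is living and takes 1/18.
Tadeusz is living and takes 1/18.

Bogdan 1/18; Oleg 1/6; Pelagia 1/3; Stanislawa 1/3; Tadeusz 1/18; Urszula 1/18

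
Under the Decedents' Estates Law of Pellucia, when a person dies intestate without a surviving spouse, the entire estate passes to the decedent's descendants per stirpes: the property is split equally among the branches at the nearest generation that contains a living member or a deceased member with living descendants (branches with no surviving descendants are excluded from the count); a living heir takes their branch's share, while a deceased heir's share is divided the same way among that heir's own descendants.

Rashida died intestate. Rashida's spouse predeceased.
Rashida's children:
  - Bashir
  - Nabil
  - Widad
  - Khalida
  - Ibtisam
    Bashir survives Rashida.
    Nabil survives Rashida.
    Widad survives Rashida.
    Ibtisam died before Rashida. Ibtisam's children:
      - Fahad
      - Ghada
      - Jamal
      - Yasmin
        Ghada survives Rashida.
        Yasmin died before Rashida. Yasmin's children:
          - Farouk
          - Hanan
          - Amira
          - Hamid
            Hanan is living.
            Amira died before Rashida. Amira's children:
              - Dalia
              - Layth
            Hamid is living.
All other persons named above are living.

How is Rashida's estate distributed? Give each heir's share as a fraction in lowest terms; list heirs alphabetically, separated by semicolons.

There is no surviving spouse, so the entire estate passes to Rashida's descendants per stirpes.
The estate is divided into 5 equal shares of 1/5 among Bashir, Nabil, Widad, Khalida, Ibtisam.
Bashir is living and takes 1/5.
Nabil is living and takes 1/5.
Widad is living and takes 1/5.
Khalida is living and takes 1/5.
Ibtisam predeceased; the 1/5 allotted to Ibtisam's branch passes to Ibtisam's issue by representation.
The 1/5 is divided into 4 equal shares of 1/20 among Fahad, Ghada, Jamal, Yasmin.
Fahad is living and takes 1/20.
Ghada is living and takes 1/20.
Jamal is living and takes 1/20.
Yasmin predeceased; the 1/20 allotted to Yasmin's branch passes to Yasmin's issue by representation.
The 1/20 is divided into 4 equal shares of 1/80 among Farouk, Hanan, Amira, Hamid.
Farouk is living and takes 1/80.
Hanan is living and takes 1/80.
Amira predeceased; the 1/80 allotted to Amira's branch passes to Amira's issue by representation.
The 1/80 is divided into 2 equal shares of 1/160 among Dalia, Layth.
Dalia is living and takes 1/160.
Layth is living and takes 1/160.
Hamid is living and takes 1/80.

Bashir 1/5; Dalia 1/160; Fahad 1/20; Farouk 1/80; Ghada 1/20; Hamid 1/80; Hanan 1/80; Jamal 1/20; Khalida 1/5; Layth 1/160; Nabil 1/5; Widad 1/5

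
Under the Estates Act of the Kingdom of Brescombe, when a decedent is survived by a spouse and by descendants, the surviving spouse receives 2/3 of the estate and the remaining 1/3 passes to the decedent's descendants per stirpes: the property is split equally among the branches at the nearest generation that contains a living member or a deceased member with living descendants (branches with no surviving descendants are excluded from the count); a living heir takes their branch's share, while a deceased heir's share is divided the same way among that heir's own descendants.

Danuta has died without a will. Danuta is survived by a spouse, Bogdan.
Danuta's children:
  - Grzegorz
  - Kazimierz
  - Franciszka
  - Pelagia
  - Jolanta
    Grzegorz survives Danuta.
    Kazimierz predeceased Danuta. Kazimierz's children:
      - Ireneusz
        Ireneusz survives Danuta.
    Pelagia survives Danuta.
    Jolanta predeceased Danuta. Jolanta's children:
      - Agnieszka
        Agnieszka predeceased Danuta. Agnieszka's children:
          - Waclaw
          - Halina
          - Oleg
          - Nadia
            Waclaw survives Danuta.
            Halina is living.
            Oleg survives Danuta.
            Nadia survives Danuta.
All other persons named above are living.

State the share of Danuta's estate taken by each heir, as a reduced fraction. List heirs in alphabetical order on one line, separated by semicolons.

Bogdan 2/3; Franciszka 1/15; Grzegorz 1/15; Halina 1/60; Ireneusz 1/15; Nadia 1/60; Oleg 1/60; Pelagia 1/15; Waclaw 1/60

Bogdan, as surviving spouse, takes 2/3.
The remaining 1/3 passes to Danuta's descendants per stirpes.
The 1/3 is divided into 5 equal shares of 1/15 among Grzegorz, Kazimierz, Franciszka, Pelagia, Jolanta.
Grzegorz is living and takes 1/15.
Kazimierz predeceased; the 1/15 allotted to Kazimierz's branch passes to Kazimierz's issue by representation.
Ireneusz is the sole taker at this level and receives the full 1/15.
Franciszka is living and takes 1/15.
Pelagia is living and takes 1/15.
Jolanta predeceased; the 1/15 allotted to Jolanta's branch passes to Jolanta's issue by representation.
Agnieszka's line is the sole branch at this level, so the full 1/15 passes to Agnieszka's issue by representation.
The 1/15 is divided into 4 equal shares of 1/60 among Waclaw, Halina, Oleg, Nadia.
Waclaw is living and takes 1/60.
Halina is living and takes 1/60.
Oleg is living and takes 1/60.
Nadia is living and takes 1/60.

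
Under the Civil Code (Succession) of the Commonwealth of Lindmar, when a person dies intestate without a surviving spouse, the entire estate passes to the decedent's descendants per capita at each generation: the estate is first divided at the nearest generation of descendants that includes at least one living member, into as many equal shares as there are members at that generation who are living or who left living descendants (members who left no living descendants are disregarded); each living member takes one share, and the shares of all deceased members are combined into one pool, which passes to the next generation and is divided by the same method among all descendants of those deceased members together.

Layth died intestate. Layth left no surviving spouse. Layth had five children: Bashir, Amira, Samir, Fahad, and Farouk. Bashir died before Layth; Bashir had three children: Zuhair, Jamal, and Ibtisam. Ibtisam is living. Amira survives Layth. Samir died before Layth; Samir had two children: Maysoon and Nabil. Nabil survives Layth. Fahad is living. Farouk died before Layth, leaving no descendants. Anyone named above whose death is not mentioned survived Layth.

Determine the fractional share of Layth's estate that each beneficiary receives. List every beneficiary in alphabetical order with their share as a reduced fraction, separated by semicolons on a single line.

There is no surviving spouse, so the entire estate passes to Layth's descendants per capita at each generation.
At generation 1 (Bashir, Amira, Samir, Fahad) there are 4 shares of (1)/4 = 1/4 each.
Living: Amira and Fahad — each takes 1/4.
Deceased: Bashir and Samir. Their combined 1/2 is pooled and carried to generation 2.
At generation 2 (Zuhair, Jamal, Ibtisam, Maysoon, Nabil) there are 5 shares of (1/2)/5 = 1/10 each.
Living: Zuhair, Jamal, Ibtisam, Maysoon, and Nabil — each takes 1/10.

Amira 1/4; Fahad 1/4; Ibtisam 1/10; Jamal 1/10; Maysoon 1/10; Nabil 1/10; Zuhair 1/10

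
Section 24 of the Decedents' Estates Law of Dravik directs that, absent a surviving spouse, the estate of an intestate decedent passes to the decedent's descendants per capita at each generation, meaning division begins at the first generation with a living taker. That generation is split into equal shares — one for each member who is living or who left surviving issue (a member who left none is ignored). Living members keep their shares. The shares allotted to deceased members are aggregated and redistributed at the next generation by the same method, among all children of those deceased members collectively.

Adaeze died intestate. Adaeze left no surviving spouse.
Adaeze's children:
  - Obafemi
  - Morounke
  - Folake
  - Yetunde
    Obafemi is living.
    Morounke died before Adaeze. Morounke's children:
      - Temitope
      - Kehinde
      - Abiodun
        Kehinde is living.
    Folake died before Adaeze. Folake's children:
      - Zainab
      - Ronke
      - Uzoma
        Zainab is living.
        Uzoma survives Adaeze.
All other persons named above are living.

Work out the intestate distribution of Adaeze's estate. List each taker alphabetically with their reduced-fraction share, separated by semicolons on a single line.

There is no surviving spouse, so the entire estate passes to Adaeze's descendants per capita at each generation.
At generation 1 (Obafemi, Morounke, Folake, Yetunde) there are 4 shares of (1)/4 = 1/4 each.
Living: Obafemi and Yetunde — each takes 1/4.
Deceased: Morounke and Folake. Their combined 1/2 is pooled and carried to generation 2.
At generation 2 (Temitope, Kehinde, Abiodun, Zainab, Ronke, Uzoma) there are 6 shares of (1/2)/6 = 1/12 each.
Living: Temitope, Kehinde, Abiodun, Zainab, Ronke, and Uzoma — each takes 1/12.

Abiodun 1/12; Kehinde 1/12; Obafemi 1/4; Ronke 1/12; Temitope 1/12; Uzoma 1/12; Yetunde 1/4; Zainab 1/12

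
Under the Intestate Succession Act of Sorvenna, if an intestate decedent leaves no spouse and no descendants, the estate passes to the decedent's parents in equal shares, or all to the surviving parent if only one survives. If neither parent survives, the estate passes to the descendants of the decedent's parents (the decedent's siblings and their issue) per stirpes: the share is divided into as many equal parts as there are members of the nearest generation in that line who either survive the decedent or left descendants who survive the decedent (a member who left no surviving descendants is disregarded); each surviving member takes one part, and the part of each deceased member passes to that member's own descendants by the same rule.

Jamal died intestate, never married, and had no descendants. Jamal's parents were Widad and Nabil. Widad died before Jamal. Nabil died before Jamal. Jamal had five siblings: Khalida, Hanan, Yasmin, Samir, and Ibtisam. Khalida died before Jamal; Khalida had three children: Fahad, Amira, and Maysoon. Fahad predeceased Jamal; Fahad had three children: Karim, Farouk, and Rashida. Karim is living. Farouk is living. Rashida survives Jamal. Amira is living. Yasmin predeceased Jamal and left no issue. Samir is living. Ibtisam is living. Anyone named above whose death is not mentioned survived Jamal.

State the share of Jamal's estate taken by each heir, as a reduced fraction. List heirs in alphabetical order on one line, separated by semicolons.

Amira 1/12; Farouk 1/36; Hanan 1/4; Ibtisam 1/4; Karim 1/36; Maysoon 1/12; Rashida 1/36; Samir 1/4

Neither parent survives and there are no descendants, so the estate passes to Jamal's siblings and their issue per stirpes.
Yasmin left no surviving issue, so that branch lapses and is disregarded.
The estate is divided into 4 equal shares of 1/4 among Khalida, Hanan, Samir, Ibtisam.
Khalida predeceased; the 1/4 allotted to Khalida's branch passes to Khalida's issue by representation.
The 1/4 is divided into 3 equal shares of 1/12 among Fahad, Amira, Maysoon.
Fahad predeceased; the 1/12 allotted to Fahad's branch passes to Fahad's issue by representation.
The 1/12 is divided into 3 equal shares of 1/36 among Karim, Farouk, Rashida.
Karim is living and takes 1/36.
Farouk is living and takes 1/36.
Rashida is living and takes 1/36.
Amira is living and takes 1/12.
Maysoon is living and takes 1/12.
Hanan is living and takes 1/4.
Samir is living and takes 1/4.
Ibtisam is living and takes 1/4.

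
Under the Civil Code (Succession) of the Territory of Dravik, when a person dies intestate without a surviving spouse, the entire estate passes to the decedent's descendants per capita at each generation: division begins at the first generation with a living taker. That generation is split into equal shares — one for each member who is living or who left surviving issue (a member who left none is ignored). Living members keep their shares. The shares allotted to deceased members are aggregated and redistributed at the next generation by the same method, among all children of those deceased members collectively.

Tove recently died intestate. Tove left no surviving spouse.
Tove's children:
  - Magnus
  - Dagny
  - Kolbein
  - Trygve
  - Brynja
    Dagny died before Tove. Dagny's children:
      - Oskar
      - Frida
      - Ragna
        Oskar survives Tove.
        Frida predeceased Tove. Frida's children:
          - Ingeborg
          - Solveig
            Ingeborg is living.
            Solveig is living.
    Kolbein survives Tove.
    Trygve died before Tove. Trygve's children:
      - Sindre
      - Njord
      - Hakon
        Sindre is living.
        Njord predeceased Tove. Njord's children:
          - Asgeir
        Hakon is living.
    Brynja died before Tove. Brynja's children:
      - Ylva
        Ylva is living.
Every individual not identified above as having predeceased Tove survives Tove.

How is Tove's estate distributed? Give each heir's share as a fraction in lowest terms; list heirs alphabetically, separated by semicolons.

There is no surviving spouse, so the entire estate passes to Tove's descendants per capita at each generation.
At generation 1 (Magnus, Dagny, Kolbein, Trygve, Brynja) there are 5 shares of (1)/5 = 1/5 each.
Living: Magnus and Kolbein — each takes 1/5.
Deceased: Dagny, Trygve, and Brynja. Their combined 3/5 is pooled and carried to generation 2.
At generation 2 (Oskar, Frida, Ragna, Sindre, Njord, Hakon, Ylva) there are 7 shares of (3/5)/7 = 3/35 each.
Living: Oskar, Ragna, Sindre, Hakon, and Ylva — each takes 3/35.
Deceased: Frida and Njord. Their combined 6/35 is pooled and carried to generation 3.
At generation 3 (Ingeborg, Solveig, Asgeir) there are 3 shares of (6/35)/3 = 2/35 each.
Living: Ingeborg, Solveig, and Asgeir — each takes 2/35.

Asgeir 2/35; Hakon 3/35; Ingeborg 2/35; Kolbein 1/5; Magnus 1/5; Oskar 3/35; Ragna 3/35; Sindre 3/35; Solveig 2/35; Ylva 3/35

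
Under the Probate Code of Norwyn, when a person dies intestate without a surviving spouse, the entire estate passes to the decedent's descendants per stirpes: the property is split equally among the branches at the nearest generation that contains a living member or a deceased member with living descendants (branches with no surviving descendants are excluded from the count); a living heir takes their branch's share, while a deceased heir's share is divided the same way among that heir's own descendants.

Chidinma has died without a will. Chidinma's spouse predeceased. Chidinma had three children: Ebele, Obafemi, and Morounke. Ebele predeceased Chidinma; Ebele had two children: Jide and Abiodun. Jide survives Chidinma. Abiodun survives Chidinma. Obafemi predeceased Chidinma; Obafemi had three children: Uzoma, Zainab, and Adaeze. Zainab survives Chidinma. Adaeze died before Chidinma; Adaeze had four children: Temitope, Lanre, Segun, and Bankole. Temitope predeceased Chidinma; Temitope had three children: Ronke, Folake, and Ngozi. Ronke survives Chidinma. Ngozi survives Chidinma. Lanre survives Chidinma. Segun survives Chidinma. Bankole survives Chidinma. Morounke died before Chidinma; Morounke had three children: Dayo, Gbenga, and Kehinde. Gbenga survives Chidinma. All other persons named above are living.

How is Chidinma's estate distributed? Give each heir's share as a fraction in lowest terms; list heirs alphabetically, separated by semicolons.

There is no surviving spouse, so the entire estate passes to Chidinma's descendants per stirpes.
The estate is divided into 3 equal shares of 1/3 among Ebele, Obafemi, Morounke.
Ebele predeceased; the 1/3 allotted to Ebele's branch passes to Ebele's issue by representation.
The 1/3 is divided into 2 equal shares of 1/6 among Jide, Abiodun.
Jide is living and takes 1/6.
Abiodun is living and takes 1/6.
Obafemi predeceased; the 1/3 allotted to Obafemi's branch passes to Obafemi's issue by representation.
The 1/3 is divided into 3 equal shares of 1/9 among Uzoma, Zainab, Adaeze.
Uzoma is living and takes 1/9.
Zainab is living and takes 1/9.
Adaeze predeceased; the 1/9 allotted to Adaeze's branch passes to Adaeze's issue by representation.
The 1/9 is divided into 4 equal shares of 1/36 among Temitope, Lanre, Segun, Bankole.
Temitope predeceased; the 1/36 allotted to Temitope's branch passes to Temitope's issue by representation.
The 1/36 is divided into 3 equal shares of 1/108 among Ronke, Folake, Ngozi.
Ronke is living and takes 1/108.
Folake is living and takes 1/108.
Ngozi is living and takes 1/108.
Lanre is living and takes 1/36.
Segun is living and takes 1/36.
Bankole is living and takes 1/36.
Morounke predeceased; the 1/3 allotted to Morounke's branch passes to Morounke's issue by representation.
The 1/3 is divided into 3 equal shares of 1/9 among Dayo, Gbenga, Kehinde.
Dayo is living and takes 1/9.
Gbenga is living and takes 1/9.
Kehinde is living and takes 1/9.

Abiodun 1/6; Bankole 1/36; Dayo 1/9; Folake 1/108; Gbenga 1/9; Jide 1/6; Kehinde 1/9; Lanre 1/36; Ngozi 1/108; Ronke 1/108; Segun 1/36; Uzoma 1/9; Zainab 1/9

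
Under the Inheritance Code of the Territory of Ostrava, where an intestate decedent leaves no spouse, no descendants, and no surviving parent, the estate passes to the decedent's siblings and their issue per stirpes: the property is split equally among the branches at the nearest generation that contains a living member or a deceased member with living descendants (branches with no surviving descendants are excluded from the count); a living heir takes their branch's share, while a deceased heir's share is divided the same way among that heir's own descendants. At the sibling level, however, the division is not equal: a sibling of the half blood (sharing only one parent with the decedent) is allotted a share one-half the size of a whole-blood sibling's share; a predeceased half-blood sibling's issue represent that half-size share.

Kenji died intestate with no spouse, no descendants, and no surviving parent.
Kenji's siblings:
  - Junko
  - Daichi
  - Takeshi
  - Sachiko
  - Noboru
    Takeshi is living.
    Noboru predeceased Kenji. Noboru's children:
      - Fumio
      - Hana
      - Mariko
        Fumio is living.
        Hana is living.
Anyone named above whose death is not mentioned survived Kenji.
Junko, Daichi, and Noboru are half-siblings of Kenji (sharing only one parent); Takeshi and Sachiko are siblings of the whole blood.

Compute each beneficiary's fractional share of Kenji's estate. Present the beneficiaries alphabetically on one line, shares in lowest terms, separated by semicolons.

No spouse, descendants, or parent survives, so the estate passes to Kenji's siblings per stirpes.
Half-blood siblings count for one-half the weight of whole-blood siblings at the initial division.
Dividing 1 in proportion to weights (total weight 7/2): Junko (weight 1/2) → 1/7; Daichi (weight 1/2) → 1/7; Takeshi (weight 1) → 2/7; Sachiko (weight 1) → 2/7; Noboru (weight 1/2) → 1/7.
Junko is living and takes 1/7.
Daichi is living and takes 1/7.
Takeshi is living and takes 2/7.
Sachiko is living and takes 2/7.
Noboru predeceased; the 1/7 allotted to Noboru's branch passes to Noboru's issue by representation.
The 1/7 is divided into 3 equal shares of 1/21 among Fumio, Hana, Mariko.
Fumio is living and takes 1/21.
Hana is living and takes 1/21.
Mariko is living and takes 1/21.

Daichi 1/7; Fumio 1/21; Hana 1/21; Junko 1/7; Mariko 1/21; Sachiko 2/7; Takeshi 2/7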